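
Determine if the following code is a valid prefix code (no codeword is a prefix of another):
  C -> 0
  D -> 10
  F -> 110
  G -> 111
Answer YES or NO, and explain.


Checking each pair (does one codeword prefix another?):
  C='0' vs D='10': no prefix
  C='0' vs F='110': no prefix
  C='0' vs G='111': no prefix
  D='10' vs C='0': no prefix
  D='10' vs F='110': no prefix
  D='10' vs G='111': no prefix
  F='110' vs C='0': no prefix
  F='110' vs D='10': no prefix
  F='110' vs G='111': no prefix
  G='111' vs C='0': no prefix
  G='111' vs D='10': no prefix
  G='111' vs F='110': no prefix
No violation found over all pairs.

YES -- this is a valid prefix code. No codeword is a prefix of any other codeword.


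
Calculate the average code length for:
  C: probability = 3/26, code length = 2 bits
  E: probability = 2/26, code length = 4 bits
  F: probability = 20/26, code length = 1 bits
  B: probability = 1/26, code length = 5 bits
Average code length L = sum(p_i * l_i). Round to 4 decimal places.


Weighted contributions p_i * l_i:
  C: (3/26) * 2 = 6/26
  E: (2/26) * 4 = 8/26
  F: (20/26) * 1 = 20/26
  B: (1/26) * 5 = 5/26
Sum = (6 + 8 + 20 + 5)/26 = 39/26

L = 39/26 = 1.5000 bits/symbol


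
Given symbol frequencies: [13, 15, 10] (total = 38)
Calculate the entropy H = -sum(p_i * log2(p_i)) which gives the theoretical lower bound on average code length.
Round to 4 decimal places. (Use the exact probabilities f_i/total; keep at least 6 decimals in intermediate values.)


Per-symbol terms -p_i * log2(p_i) with p_i = f_i/38:
  p = 13/38 = 0.342105: log2(p) = -1.547488, -p*log2(p) = 0.529404
  p = 15/38 = 0.394737: log2(p) = -1.341037, -p*log2(p) = 0.529357
  p = 10/38 = 0.263158: log2(p) = -1.925999, -p*log2(p) = 0.506842
H = 0.529404 + 0.529357 + 0.506842 = 1.565603

H = 1.5656 bits/symbol


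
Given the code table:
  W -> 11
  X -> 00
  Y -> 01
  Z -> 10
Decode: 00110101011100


Decoding:
00 -> X
11 -> W
01 -> Y
01 -> Y
01 -> Y
11 -> W
00 -> X


Result: XWYYYWX


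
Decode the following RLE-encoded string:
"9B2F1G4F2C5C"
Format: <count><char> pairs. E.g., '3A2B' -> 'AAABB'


Expanding each <count><char> pair:
  9B -> 'BBBBBBBBB'
  2F -> 'FF'
  1G -> 'G'
  4F -> 'FFFF'
  2C -> 'CC'
  5C -> 'CCCCC'

Decoded = BBBBBBBBBFFGFFFFCCCCCCC


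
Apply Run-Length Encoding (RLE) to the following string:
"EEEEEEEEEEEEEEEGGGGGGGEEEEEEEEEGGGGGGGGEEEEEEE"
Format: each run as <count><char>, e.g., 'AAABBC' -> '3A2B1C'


Scanning runs left to right:
  i=0: run of 'E' x 15 -> '15E'
  i=15: run of 'G' x 7 -> '7G'
  i=22: run of 'E' x 9 -> '9E'
  i=31: run of 'G' x 8 -> '8G'
  i=39: run of 'E' x 7 -> '7E'

RLE = 15E7G9E8G7E


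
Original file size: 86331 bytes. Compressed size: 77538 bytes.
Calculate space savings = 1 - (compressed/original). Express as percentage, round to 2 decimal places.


ratio = compressed/original = 77538/86331 = 0.898148
savings = 1 - ratio = 1 - 0.898148 = 0.101852
as a percentage: 0.101852 * 100 = 10.19%

Space savings = 1 - 77538/86331 = 10.19%


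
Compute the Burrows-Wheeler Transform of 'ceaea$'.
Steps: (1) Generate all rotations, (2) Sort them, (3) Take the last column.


Rotations (sorted):
  0: $ceaea -> last char: a
  1: a$ceae -> last char: e
  2: aea$ce -> last char: e
  3: ceaea$ -> last char: $
  4: ea$cea -> last char: a
  5: eaea$c -> last char: c


BWT = aee$ac


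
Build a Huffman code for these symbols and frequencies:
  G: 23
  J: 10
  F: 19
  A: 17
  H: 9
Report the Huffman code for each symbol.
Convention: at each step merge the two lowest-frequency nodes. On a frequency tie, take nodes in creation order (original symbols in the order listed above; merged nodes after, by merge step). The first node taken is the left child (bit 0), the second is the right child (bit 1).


Huffman tree construction:
Step 1: Merge H(9) + J(10) = 19
Step 2: Merge A(17) + F(19) = 36
Step 3: Merge (H+J)(19) + G(23) = 42
Step 4: Merge (A+F)(36) + ((H+J)+G)(42) = 78
Read each symbol's code off the tree from the root (left child = 0, right child = 1).

Codes:
  G: 11 (length 2)
  J: 101 (length 3)
  F: 01 (length 2)
  A: 00 (length 2)
  H: 100 (length 3)
Average code length: 175/78 = 2.2436 bits/symbol


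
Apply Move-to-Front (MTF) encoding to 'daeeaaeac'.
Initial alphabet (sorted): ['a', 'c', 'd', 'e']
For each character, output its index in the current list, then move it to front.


MTF encoding:
'd': index 2 in ['a', 'c', 'd', 'e'] -> ['d', 'a', 'c', 'e']
'a': index 1 in ['d', 'a', 'c', 'e'] -> ['a', 'd', 'c', 'e']
'e': index 3 in ['a', 'd', 'c', 'e'] -> ['e', 'a', 'd', 'c']
'e': index 0 in ['e', 'a', 'd', 'c'] -> ['e', 'a', 'd', 'c']
'a': index 1 in ['e', 'a', 'd', 'c'] -> ['a', 'e', 'd', 'c']
'a': index 0 in ['a', 'e', 'd', 'c'] -> ['a', 'e', 'd', 'c']
'e': index 1 in ['a', 'e', 'd', 'c'] -> ['e', 'a', 'd', 'c']
'a': index 1 in ['e', 'a', 'd', 'c'] -> ['a', 'e', 'd', 'c']
'c': index 3 in ['a', 'e', 'd', 'c'] -> ['c', 'a', 'e', 'd']


Output: [2, 1, 3, 0, 1, 0, 1, 1, 3]


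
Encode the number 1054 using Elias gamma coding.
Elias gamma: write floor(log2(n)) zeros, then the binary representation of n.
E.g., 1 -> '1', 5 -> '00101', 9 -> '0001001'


num_bits = floor(log2(1054)) + 1 = 11
leading_zeros = num_bits - 1 = 10
binary(1054) = 10000011110

Elias gamma(1054) = '0000000000' + '10000011110' = 000000000010000011110 (21 bits)


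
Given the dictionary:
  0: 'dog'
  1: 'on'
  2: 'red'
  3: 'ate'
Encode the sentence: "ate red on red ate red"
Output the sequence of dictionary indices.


Look up each word in the dictionary:
  'ate' -> 3
  'red' -> 2
  'on' -> 1
  'red' -> 2
  'ate' -> 3
  'red' -> 2

Encoded: [3, 2, 1, 2, 3, 2]


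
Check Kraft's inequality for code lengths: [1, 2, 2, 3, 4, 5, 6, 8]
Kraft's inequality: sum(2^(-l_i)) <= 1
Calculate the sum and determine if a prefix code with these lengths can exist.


Sum = 2^(-1) + 2^(-2) + 2^(-2) + 2^(-3) + 2^(-4) + 2^(-5) + 2^(-6) + 2^(-8)
    = 0.5 + 0.25 + 0.25 + 0.125 + 0.0625 + 0.03125 + 0.015625 + 0.00390625
    = 317/256 = 1.23828125
Since 1.23828125 > 1, Kraft's inequality is NOT satisfied.
A prefix code with these lengths CANNOT exist.

Kraft sum = 1.23828125. Not satisfied.


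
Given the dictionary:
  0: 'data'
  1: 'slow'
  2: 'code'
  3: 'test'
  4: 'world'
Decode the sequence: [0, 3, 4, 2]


Look up each index in the dictionary:
  0 -> 'data'
  3 -> 'test'
  4 -> 'world'
  2 -> 'code'

Decoded: "data test world code"


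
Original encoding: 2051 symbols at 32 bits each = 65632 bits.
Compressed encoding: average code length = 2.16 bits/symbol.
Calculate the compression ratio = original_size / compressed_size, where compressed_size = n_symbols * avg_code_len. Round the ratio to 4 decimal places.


original_size = n_symbols * orig_bits = 2051 * 32 = 65632 bits
compressed_size = n_symbols * avg_code_len = 2051 * 2.16 = 4430.16 bits
ratio = original_size / compressed_size = 65632 / 4430.16 = 14.8148

Compression ratio = 14.8148


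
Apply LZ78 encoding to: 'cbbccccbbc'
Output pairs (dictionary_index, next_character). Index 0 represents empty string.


LZ78 encoding steps:
Dictionary: {0: ''}
Step 1: w='' (idx 0), next='c' -> output (0, 'c'), add 'c' as idx 1
Step 2: w='' (idx 0), next='b' -> output (0, 'b'), add 'b' as idx 2
Step 3: w='b' (idx 2), next='c' -> output (2, 'c'), add 'bc' as idx 3
Step 4: w='c' (idx 1), next='c' -> output (1, 'c'), add 'cc' as idx 4
Step 5: w='c' (idx 1), next='b' -> output (1, 'b'), add 'cb' as idx 5
Step 6: w='bc' (idx 3), end of input -> output (3, '')


Encoded: [(0, 'c'), (0, 'b'), (2, 'c'), (1, 'c'), (1, 'b'), (3, '')]


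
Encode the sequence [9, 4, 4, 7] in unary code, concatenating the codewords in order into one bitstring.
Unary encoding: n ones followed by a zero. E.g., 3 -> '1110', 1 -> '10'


Encode each number as n ones followed by a terminating 0:
  9 -> 1111111110 (10 bits)
  4 -> 11110 (5 bits)
  4 -> 11110 (5 bits)
  7 -> 11111110 (8 bits)
Total length = 10 + 5 + 5 + 8 = 28 bits.

Unary([9, 4, 4, 7]) = 1111111110111101111011111110 (28 bits)


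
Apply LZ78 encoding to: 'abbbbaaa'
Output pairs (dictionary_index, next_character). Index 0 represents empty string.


LZ78 encoding steps:
Dictionary: {0: ''}
Step 1: w='' (idx 0), next='a' -> output (0, 'a'), add 'a' as idx 1
Step 2: w='' (idx 0), next='b' -> output (0, 'b'), add 'b' as idx 2
Step 3: w='b' (idx 2), next='b' -> output (2, 'b'), add 'bb' as idx 3
Step 4: w='b' (idx 2), next='a' -> output (2, 'a'), add 'ba' as idx 4
Step 5: w='a' (idx 1), next='a' -> output (1, 'a'), add 'aa' as idx 5


Encoded: [(0, 'a'), (0, 'b'), (2, 'b'), (2, 'a'), (1, 'a')]


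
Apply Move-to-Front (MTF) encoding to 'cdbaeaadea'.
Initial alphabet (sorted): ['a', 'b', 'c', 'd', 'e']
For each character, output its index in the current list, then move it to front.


MTF encoding:
'c': index 2 in ['a', 'b', 'c', 'd', 'e'] -> ['c', 'a', 'b', 'd', 'e']
'd': index 3 in ['c', 'a', 'b', 'd', 'e'] -> ['d', 'c', 'a', 'b', 'e']
'b': index 3 in ['d', 'c', 'a', 'b', 'e'] -> ['b', 'd', 'c', 'a', 'e']
'a': index 3 in ['b', 'd', 'c', 'a', 'e'] -> ['a', 'b', 'd', 'c', 'e']
'e': index 4 in ['a', 'b', 'd', 'c', 'e'] -> ['e', 'a', 'b', 'd', 'c']
'a': index 1 in ['e', 'a', 'b', 'd', 'c'] -> ['a', 'e', 'b', 'd', 'c']
'a': index 0 in ['a', 'e', 'b', 'd', 'c'] -> ['a', 'e', 'b', 'd', 'c']
'd': index 3 in ['a', 'e', 'b', 'd', 'c'] -> ['d', 'a', 'e', 'b', 'c']
'e': index 2 in ['d', 'a', 'e', 'b', 'c'] -> ['e', 'd', 'a', 'b', 'c']
'a': index 2 in ['e', 'd', 'a', 'b', 'c'] -> ['a', 'e', 'd', 'b', 'c']


Output: [2, 3, 3, 3, 4, 1, 0, 3, 2, 2]


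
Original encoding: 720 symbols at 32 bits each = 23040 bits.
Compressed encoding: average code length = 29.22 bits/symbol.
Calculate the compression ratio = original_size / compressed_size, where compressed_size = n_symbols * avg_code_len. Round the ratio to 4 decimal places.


original_size = n_symbols * orig_bits = 720 * 32 = 23040 bits
compressed_size = n_symbols * avg_code_len = 720 * 29.22 = 21038.4 bits
ratio = original_size / compressed_size = 23040 / 21038.4 = 1.0951

Compression ratio = 1.0951


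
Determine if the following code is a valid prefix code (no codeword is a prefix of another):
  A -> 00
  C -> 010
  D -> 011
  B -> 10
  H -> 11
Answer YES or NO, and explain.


Checking each pair (does one codeword prefix another?):
  A='00' vs C='010': no prefix
  A='00' vs D='011': no prefix
  A='00' vs B='10': no prefix
  A='00' vs H='11': no prefix
  C='010' vs A='00': no prefix
  C='010' vs D='011': no prefix
  C='010' vs B='10': no prefix
  C='010' vs H='11': no prefix
  D='011' vs A='00': no prefix
  D='011' vs C='010': no prefix
  D='011' vs B='10': no prefix
  D='011' vs H='11': no prefix
  B='10' vs A='00': no prefix
  B='10' vs C='010': no prefix
  B='10' vs D='011': no prefix
  B='10' vs H='11': no prefix
  H='11' vs A='00': no prefix
  H='11' vs C='010': no prefix
  H='11' vs D='011': no prefix
  H='11' vs B='10': no prefix
No violation found over all pairs.

YES -- this is a valid prefix code. No codeword is a prefix of any other codeword.


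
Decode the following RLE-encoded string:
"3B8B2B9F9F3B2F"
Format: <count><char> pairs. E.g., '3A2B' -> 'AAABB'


Expanding each <count><char> pair:
  3B -> 'BBB'
  8B -> 'BBBBBBBB'
  2B -> 'BB'
  9F -> 'FFFFFFFFF'
  9F -> 'FFFFFFFFF'
  3B -> 'BBB'
  2F -> 'FF'

Decoded = BBBBBBBBBBBBBFFFFFFFFFFFFFFFFFFBBBFF


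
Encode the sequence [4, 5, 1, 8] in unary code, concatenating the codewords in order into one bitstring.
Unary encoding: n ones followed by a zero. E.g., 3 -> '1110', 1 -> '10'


Encode each number as n ones followed by a terminating 0:
  4 -> 11110 (5 bits)
  5 -> 111110 (6 bits)
  1 -> 10 (2 bits)
  8 -> 111111110 (9 bits)
Total length = 5 + 6 + 2 + 9 = 22 bits.

Unary([4, 5, 1, 8]) = 1111011111010111111110 (22 bits)


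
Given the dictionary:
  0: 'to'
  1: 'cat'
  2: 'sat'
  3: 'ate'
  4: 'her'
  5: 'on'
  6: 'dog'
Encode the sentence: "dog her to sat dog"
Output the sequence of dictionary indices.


Look up each word in the dictionary:
  'dog' -> 6
  'her' -> 4
  'to' -> 0
  'sat' -> 2
  'dog' -> 6

Encoded: [6, 4, 0, 2, 6]


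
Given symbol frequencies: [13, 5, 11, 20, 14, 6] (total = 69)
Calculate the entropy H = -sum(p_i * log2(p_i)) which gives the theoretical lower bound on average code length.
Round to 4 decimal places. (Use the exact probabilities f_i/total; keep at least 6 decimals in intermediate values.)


Per-symbol terms -p_i * log2(p_i) with p_i = f_i/69:
  p = 13/69 = 0.188406: log2(p) = -2.408085, -p*log2(p) = 0.453697
  p = 5/69 = 0.072464: log2(p) = -3.786596, -p*log2(p) = 0.274391
  p = 11/69 = 0.159420: log2(p) = -2.649093, -p*log2(p) = 0.422319
  p = 20/69 = 0.289855: log2(p) = -1.786596, -p*log2(p) = 0.517854
  p = 14/69 = 0.202899: log2(p) = -2.301170, -p*log2(p) = 0.466904
  p = 6/69 = 0.086957: log2(p) = -3.523562, -p*log2(p) = 0.306397
H = 0.453697 + 0.274391 + 0.422319 + 0.517854 + 0.466904 + 0.306397 = 2.441562

H = 2.4416 bits/symbol


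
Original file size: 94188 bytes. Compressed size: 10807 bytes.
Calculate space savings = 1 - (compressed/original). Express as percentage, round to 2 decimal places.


ratio = compressed/original = 10807/94188 = 0.114739
savings = 1 - ratio = 1 - 0.114739 = 0.885261
as a percentage: 0.885261 * 100 = 88.53%

Space savings = 1 - 10807/94188 = 88.53%


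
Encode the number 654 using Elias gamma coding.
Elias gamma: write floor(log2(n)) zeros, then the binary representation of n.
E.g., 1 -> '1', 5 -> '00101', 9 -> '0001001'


num_bits = floor(log2(654)) + 1 = 10
leading_zeros = num_bits - 1 = 9
binary(654) = 1010001110

Elias gamma(654) = '000000000' + '1010001110' = 0000000001010001110 (19 bits)


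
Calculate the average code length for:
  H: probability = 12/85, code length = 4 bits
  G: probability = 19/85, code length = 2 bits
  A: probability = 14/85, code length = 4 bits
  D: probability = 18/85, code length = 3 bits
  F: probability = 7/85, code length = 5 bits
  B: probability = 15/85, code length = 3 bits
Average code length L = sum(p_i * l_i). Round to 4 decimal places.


Weighted contributions p_i * l_i:
  H: (12/85) * 4 = 48/85
  G: (19/85) * 2 = 38/85
  A: (14/85) * 4 = 56/85
  D: (18/85) * 3 = 54/85
  F: (7/85) * 5 = 35/85
  B: (15/85) * 3 = 45/85
Sum = (48 + 38 + 56 + 54 + 35 + 45)/85 = 276/85

L = 276/85 = 3.2471 bits/symbol


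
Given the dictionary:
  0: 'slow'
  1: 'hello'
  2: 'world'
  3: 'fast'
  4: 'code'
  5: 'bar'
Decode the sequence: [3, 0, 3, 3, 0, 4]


Look up each index in the dictionary:
  3 -> 'fast'
  0 -> 'slow'
  3 -> 'fast'
  3 -> 'fast'
  0 -> 'slow'
  4 -> 'code'

Decoded: "fast slow fast fast slow code"


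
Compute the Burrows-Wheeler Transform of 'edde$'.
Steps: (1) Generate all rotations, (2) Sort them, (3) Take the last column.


Rotations (sorted):
  0: $edde -> last char: e
  1: dde$e -> last char: e
  2: de$ed -> last char: d
  3: e$edd -> last char: d
  4: edde$ -> last char: $


BWT = eedd$


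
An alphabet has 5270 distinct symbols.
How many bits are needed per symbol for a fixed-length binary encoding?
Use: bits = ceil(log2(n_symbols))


log2(5270) = 12.3636
Bracket: 2^12 = 4096 < 5270 <= 2^13 = 8192
So ceil(log2(5270)) = 13

bits = ceil(log2(5270)) = ceil(12.3636) = 13 bits


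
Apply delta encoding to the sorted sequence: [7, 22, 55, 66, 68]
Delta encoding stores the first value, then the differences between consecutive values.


First value: 7
Deltas:
  22 - 7 = 15
  55 - 22 = 33
  66 - 55 = 11
  68 - 66 = 2


Delta encoded: [7, 15, 33, 11, 2]


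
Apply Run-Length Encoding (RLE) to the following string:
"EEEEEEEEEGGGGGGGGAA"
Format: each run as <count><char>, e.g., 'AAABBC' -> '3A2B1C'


Scanning runs left to right:
  i=0: run of 'E' x 9 -> '9E'
  i=9: run of 'G' x 8 -> '8G'
  i=17: run of 'A' x 2 -> '2A'

RLE = 9E8G2A


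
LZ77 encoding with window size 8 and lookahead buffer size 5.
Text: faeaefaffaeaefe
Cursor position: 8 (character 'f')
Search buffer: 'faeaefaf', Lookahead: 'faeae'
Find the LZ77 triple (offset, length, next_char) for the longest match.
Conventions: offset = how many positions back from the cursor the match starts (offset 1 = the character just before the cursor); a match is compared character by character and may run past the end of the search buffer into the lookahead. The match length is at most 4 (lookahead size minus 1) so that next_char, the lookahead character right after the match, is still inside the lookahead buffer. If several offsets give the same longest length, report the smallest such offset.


Try each offset into the search buffer:
  offset=1 (pos 7, char 'f'): match length 1
  offset=2 (pos 6, char 'a'): match length 0
  offset=3 (pos 5, char 'f'): match length 2
  offset=4 (pos 4, char 'e'): match length 0
  offset=5 (pos 3, char 'a'): match length 0
  offset=6 (pos 2, char 'e'): match length 0
  offset=7 (pos 1, char 'a'): match length 0
  offset=8 (pos 0, char 'f'): match length 4
Longest match has length 4 at offset 8.
next_char = character at position 8 + 4 = 12 -> 'e'

Best match: offset=8, length=4 (matching 'faea' starting at position 0)
LZ77 triple: (8, 4, 'e')


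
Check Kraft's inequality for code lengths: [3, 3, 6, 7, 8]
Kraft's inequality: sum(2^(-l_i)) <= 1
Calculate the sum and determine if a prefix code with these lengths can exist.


Sum = 2^(-3) + 2^(-3) + 2^(-6) + 2^(-7) + 2^(-8)
    = 0.125 + 0.125 + 0.015625 + 0.0078125 + 0.00390625
    = 71/256 = 0.27734375
Since 0.27734375 <= 1, Kraft's inequality IS satisfied.
A prefix code with these lengths CAN exist.

Kraft sum = 0.27734375. Satisfied.


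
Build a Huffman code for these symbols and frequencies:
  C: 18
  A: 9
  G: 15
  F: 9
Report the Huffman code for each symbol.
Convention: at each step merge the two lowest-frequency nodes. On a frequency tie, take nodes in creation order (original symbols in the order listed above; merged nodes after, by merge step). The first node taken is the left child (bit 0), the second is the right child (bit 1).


Huffman tree construction:
Step 1: Merge A(9) + F(9) = 18
Step 2: Merge G(15) + C(18) = 33
Step 3: Merge (A+F)(18) + (G+C)(33) = 51
Read each symbol's code off the tree from the root (left child = 0, right child = 1).

Codes:
  C: 11 (length 2)
  A: 00 (length 2)
  G: 10 (length 2)
  F: 01 (length 2)
Average code length: 102/51 = 2.0000 bits/symbol


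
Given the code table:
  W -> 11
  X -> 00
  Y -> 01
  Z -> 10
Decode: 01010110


Decoding:
01 -> Y
01 -> Y
01 -> Y
10 -> Z


Result: YYYZ


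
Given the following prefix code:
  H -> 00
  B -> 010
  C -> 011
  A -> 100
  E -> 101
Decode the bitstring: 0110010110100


Decoding step by step:
Bits 011 -> C
Bits 00 -> H
Bits 101 -> E
Bits 101 -> E
Bits 00 -> H


Decoded message: CHEEH


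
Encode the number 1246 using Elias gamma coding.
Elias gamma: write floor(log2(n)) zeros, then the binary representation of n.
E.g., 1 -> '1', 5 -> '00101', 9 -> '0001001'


num_bits = floor(log2(1246)) + 1 = 11
leading_zeros = num_bits - 1 = 10
binary(1246) = 10011011110

Elias gamma(1246) = '0000000000' + '10011011110' = 000000000010011011110 (21 bits)


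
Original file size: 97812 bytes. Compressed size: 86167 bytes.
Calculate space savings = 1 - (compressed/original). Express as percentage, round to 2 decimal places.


ratio = compressed/original = 86167/97812 = 0.880945
savings = 1 - ratio = 1 - 0.880945 = 0.119055
as a percentage: 0.119055 * 100 = 11.91%

Space savings = 1 - 86167/97812 = 11.91%


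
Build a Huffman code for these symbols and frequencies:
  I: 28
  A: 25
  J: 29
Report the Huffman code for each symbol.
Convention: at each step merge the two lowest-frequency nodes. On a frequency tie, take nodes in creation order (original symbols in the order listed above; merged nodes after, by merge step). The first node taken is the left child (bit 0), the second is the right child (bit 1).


Huffman tree construction:
Step 1: Merge A(25) + I(28) = 53
Step 2: Merge J(29) + (A+I)(53) = 82
Read each symbol's code off the tree from the root (left child = 0, right child = 1).

Codes:
  I: 11 (length 2)
  A: 10 (length 2)
  J: 0 (length 1)
Average code length: 135/82 = 1.6463 bits/symbol


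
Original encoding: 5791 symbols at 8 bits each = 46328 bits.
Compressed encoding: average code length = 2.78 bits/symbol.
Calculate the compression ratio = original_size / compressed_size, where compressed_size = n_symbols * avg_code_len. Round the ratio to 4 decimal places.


original_size = n_symbols * orig_bits = 5791 * 8 = 46328 bits
compressed_size = n_symbols * avg_code_len = 5791 * 2.78 = 16098.98 bits
ratio = original_size / compressed_size = 46328 / 16098.98 = 2.8777

Compression ratio = 2.8777


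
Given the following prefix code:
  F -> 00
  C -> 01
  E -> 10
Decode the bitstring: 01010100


Decoding step by step:
Bits 01 -> C
Bits 01 -> C
Bits 01 -> C
Bits 00 -> F


Decoded message: CCCF


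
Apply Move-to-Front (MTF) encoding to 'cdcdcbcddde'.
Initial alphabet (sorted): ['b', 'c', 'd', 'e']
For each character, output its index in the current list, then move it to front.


MTF encoding:
'c': index 1 in ['b', 'c', 'd', 'e'] -> ['c', 'b', 'd', 'e']
'd': index 2 in ['c', 'b', 'd', 'e'] -> ['d', 'c', 'b', 'e']
'c': index 1 in ['d', 'c', 'b', 'e'] -> ['c', 'd', 'b', 'e']
'd': index 1 in ['c', 'd', 'b', 'e'] -> ['d', 'c', 'b', 'e']
'c': index 1 in ['d', 'c', 'b', 'e'] -> ['c', 'd', 'b', 'e']
'b': index 2 in ['c', 'd', 'b', 'e'] -> ['b', 'c', 'd', 'e']
'c': index 1 in ['b', 'c', 'd', 'e'] -> ['c', 'b', 'd', 'e']
'd': index 2 in ['c', 'b', 'd', 'e'] -> ['d', 'c', 'b', 'e']
'd': index 0 in ['d', 'c', 'b', 'e'] -> ['d', 'c', 'b', 'e']
'd': index 0 in ['d', 'c', 'b', 'e'] -> ['d', 'c', 'b', 'e']
'e': index 3 in ['d', 'c', 'b', 'e'] -> ['e', 'd', 'c', 'b']


Output: [1, 2, 1, 1, 1, 2, 1, 2, 0, 0, 3]


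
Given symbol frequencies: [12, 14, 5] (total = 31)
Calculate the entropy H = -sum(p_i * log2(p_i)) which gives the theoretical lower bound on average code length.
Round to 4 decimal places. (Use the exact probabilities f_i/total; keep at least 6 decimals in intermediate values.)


Per-symbol terms -p_i * log2(p_i) with p_i = f_i/31:
  p = 12/31 = 0.387097: log2(p) = -1.369234, -p*log2(p) = 0.530026
  p = 14/31 = 0.451613: log2(p) = -1.146841, -p*log2(p) = 0.517928
  p = 5/31 = 0.161290: log2(p) = -2.632268, -p*log2(p) = 0.424559
H = 0.530026 + 0.517928 + 0.424559 = 1.472513

H = 1.4725 bits/symbol


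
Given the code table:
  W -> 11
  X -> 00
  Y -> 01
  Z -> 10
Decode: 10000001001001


Decoding:
10 -> Z
00 -> X
00 -> X
01 -> Y
00 -> X
10 -> Z
01 -> Y


Result: ZXXYXZY


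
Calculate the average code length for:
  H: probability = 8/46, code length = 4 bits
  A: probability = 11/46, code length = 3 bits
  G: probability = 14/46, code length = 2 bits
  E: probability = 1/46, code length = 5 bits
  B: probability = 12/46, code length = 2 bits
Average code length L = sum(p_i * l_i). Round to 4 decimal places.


Weighted contributions p_i * l_i:
  H: (8/46) * 4 = 32/46
  A: (11/46) * 3 = 33/46
  G: (14/46) * 2 = 28/46
  E: (1/46) * 5 = 5/46
  B: (12/46) * 2 = 24/46
Sum = (32 + 33 + 28 + 5 + 24)/46 = 122/46

L = 122/46 = 2.6522 bits/symbol


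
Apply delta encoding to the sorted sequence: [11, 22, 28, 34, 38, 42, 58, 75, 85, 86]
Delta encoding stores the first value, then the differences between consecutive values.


First value: 11
Deltas:
  22 - 11 = 11
  28 - 22 = 6
  34 - 28 = 6
  38 - 34 = 4
  42 - 38 = 4
  58 - 42 = 16
  75 - 58 = 17
  85 - 75 = 10
  86 - 85 = 1


Delta encoded: [11, 11, 6, 6, 4, 4, 16, 17, 10, 1]


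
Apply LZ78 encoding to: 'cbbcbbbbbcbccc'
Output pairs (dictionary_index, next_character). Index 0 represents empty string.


LZ78 encoding steps:
Dictionary: {0: ''}
Step 1: w='' (idx 0), next='c' -> output (0, 'c'), add 'c' as idx 1
Step 2: w='' (idx 0), next='b' -> output (0, 'b'), add 'b' as idx 2
Step 3: w='b' (idx 2), next='c' -> output (2, 'c'), add 'bc' as idx 3
Step 4: w='b' (idx 2), next='b' -> output (2, 'b'), add 'bb' as idx 4
Step 5: w='bb' (idx 4), next='b' -> output (4, 'b'), add 'bbb' as idx 5
Step 6: w='c' (idx 1), next='b' -> output (1, 'b'), add 'cb' as idx 6
Step 7: w='c' (idx 1), next='c' -> output (1, 'c'), add 'cc' as idx 7
Step 8: w='c' (idx 1), end of input -> output (1, '')


Encoded: [(0, 'c'), (0, 'b'), (2, 'c'), (2, 'b'), (4, 'b'), (1, 'b'), (1, 'c'), (1, '')]


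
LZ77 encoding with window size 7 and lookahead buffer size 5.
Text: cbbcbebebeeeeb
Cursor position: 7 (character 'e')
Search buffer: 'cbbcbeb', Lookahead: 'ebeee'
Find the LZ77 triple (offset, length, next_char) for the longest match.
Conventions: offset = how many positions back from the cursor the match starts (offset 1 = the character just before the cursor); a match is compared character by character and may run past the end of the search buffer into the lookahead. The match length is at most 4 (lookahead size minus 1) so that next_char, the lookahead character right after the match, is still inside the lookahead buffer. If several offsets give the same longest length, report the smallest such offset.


Try each offset into the search buffer:
  offset=1 (pos 6, char 'b'): match length 0
  offset=2 (pos 5, char 'e'): match length 3
  offset=3 (pos 4, char 'b'): match length 0
  offset=4 (pos 3, char 'c'): match length 0
  offset=5 (pos 2, char 'b'): match length 0
  offset=6 (pos 1, char 'b'): match length 0
  offset=7 (pos 0, char 'c'): match length 0
Longest match has length 3 at offset 2.
next_char = character at position 7 + 3 = 10 -> 'e'

Best match: offset=2, length=3 (matching 'ebe' starting at position 5)
LZ77 triple: (2, 3, 'e')


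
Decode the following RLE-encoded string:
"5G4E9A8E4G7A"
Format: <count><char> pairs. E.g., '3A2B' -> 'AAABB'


Expanding each <count><char> pair:
  5G -> 'GGGGG'
  4E -> 'EEEE'
  9A -> 'AAAAAAAAA'
  8E -> 'EEEEEEEE'
  4G -> 'GGGG'
  7A -> 'AAAAAAA'

Decoded = GGGGGEEEEAAAAAAAAAEEEEEEEEGGGGAAAAAAA


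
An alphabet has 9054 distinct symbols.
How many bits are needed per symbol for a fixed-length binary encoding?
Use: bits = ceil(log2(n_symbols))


log2(9054) = 13.1443
Bracket: 2^13 = 8192 < 9054 <= 2^14 = 16384
So ceil(log2(9054)) = 14

bits = ceil(log2(9054)) = ceil(13.1443) = 14 bits


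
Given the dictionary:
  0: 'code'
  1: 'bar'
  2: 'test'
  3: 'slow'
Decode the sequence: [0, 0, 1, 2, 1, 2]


Look up each index in the dictionary:
  0 -> 'code'
  0 -> 'code'
  1 -> 'bar'
  2 -> 'test'
  1 -> 'bar'
  2 -> 'test'

Decoded: "code code bar test bar test"


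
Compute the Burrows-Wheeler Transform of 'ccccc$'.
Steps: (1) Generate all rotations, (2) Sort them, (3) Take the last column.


Rotations (sorted):
  0: $ccccc -> last char: c
  1: c$cccc -> last char: c
  2: cc$ccc -> last char: c
  3: ccc$cc -> last char: c
  4: cccc$c -> last char: c
  5: ccccc$ -> last char: $


BWT = ccccc$


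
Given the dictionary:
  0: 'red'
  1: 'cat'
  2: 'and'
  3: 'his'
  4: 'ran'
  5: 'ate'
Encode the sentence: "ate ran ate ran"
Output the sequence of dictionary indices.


Look up each word in the dictionary:
  'ate' -> 5
  'ran' -> 4
  'ate' -> 5
  'ran' -> 4

Encoded: [5, 4, 5, 4]


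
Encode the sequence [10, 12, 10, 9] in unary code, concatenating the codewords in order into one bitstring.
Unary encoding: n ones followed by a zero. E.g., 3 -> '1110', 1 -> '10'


Encode each number as n ones followed by a terminating 0:
  10 -> 11111111110 (11 bits)
  12 -> 1111111111110 (13 bits)
  10 -> 11111111110 (11 bits)
  9 -> 1111111110 (10 bits)
Total length = 11 + 13 + 11 + 10 = 45 bits.

Unary([10, 12, 10, 9]) = 111111111101111111111110111111111101111111110 (45 bits)


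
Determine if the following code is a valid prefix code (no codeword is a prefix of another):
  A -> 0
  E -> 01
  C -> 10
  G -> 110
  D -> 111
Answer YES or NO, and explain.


Checking each pair (does one codeword prefix another?):
  A='0' vs E='01': prefix -- VIOLATION

NO -- this is NOT a valid prefix code. A (0) is a prefix of E (01).


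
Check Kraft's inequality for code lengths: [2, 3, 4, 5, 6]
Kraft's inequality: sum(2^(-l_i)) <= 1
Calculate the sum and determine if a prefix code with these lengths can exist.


Sum = 2^(-2) + 2^(-3) + 2^(-4) + 2^(-5) + 2^(-6)
    = 0.25 + 0.125 + 0.0625 + 0.03125 + 0.015625
    = 31/64 = 0.484375
Since 0.484375 <= 1, Kraft's inequality IS satisfied.
A prefix code with these lengths CAN exist.

Kraft sum = 0.484375. Satisfied.


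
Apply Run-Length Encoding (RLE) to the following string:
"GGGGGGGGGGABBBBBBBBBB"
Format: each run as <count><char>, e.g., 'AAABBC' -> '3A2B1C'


Scanning runs left to right:
  i=0: run of 'G' x 10 -> '10G'
  i=10: run of 'A' x 1 -> '1A'
  i=11: run of 'B' x 10 -> '10B'

RLE = 10G1A10B


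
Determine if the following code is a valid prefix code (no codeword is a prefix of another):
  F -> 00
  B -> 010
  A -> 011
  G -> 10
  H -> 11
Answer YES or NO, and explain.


Checking each pair (does one codeword prefix another?):
  F='00' vs B='010': no prefix
  F='00' vs A='011': no prefix
  F='00' vs G='10': no prefix
  F='00' vs H='11': no prefix
  B='010' vs F='00': no prefix
  B='010' vs A='011': no prefix
  B='010' vs G='10': no prefix
  B='010' vs H='11': no prefix
  A='011' vs F='00': no prefix
  A='011' vs B='010': no prefix
  A='011' vs G='10': no prefix
  A='011' vs H='11': no prefix
  G='10' vs F='00': no prefix
  G='10' vs B='010': no prefix
  G='10' vs A='011': no prefix
  G='10' vs H='11': no prefix
  H='11' vs F='00': no prefix
  H='11' vs B='010': no prefix
  H='11' vs A='011': no prefix
  H='11' vs G='10': no prefix
No violation found over all pairs.

YES -- this is a valid prefix code. No codeword is a prefix of any other codeword.


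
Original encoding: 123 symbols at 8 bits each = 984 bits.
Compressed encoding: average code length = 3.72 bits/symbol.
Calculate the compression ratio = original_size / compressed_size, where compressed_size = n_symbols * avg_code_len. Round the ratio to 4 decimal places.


original_size = n_symbols * orig_bits = 123 * 8 = 984 bits
compressed_size = n_symbols * avg_code_len = 123 * 3.72 = 457.56 bits
ratio = original_size / compressed_size = 984 / 457.56 = 2.1505

Compression ratio = 2.1505


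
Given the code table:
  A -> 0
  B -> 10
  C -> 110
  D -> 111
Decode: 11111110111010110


Decoding:
111 -> D
111 -> D
10 -> B
111 -> D
0 -> A
10 -> B
110 -> C


Result: DDBDABC


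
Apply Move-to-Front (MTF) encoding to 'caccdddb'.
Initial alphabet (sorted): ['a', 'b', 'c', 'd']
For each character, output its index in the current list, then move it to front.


MTF encoding:
'c': index 2 in ['a', 'b', 'c', 'd'] -> ['c', 'a', 'b', 'd']
'a': index 1 in ['c', 'a', 'b', 'd'] -> ['a', 'c', 'b', 'd']
'c': index 1 in ['a', 'c', 'b', 'd'] -> ['c', 'a', 'b', 'd']
'c': index 0 in ['c', 'a', 'b', 'd'] -> ['c', 'a', 'b', 'd']
'd': index 3 in ['c', 'a', 'b', 'd'] -> ['d', 'c', 'a', 'b']
'd': index 0 in ['d', 'c', 'a', 'b'] -> ['d', 'c', 'a', 'b']
'd': index 0 in ['d', 'c', 'a', 'b'] -> ['d', 'c', 'a', 'b']
'b': index 3 in ['d', 'c', 'a', 'b'] -> ['b', 'd', 'c', 'a']


Output: [2, 1, 1, 0, 3, 0, 0, 3]


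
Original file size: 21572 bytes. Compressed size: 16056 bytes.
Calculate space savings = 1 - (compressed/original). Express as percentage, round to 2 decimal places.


ratio = compressed/original = 16056/21572 = 0.744298
savings = 1 - ratio = 1 - 0.744298 = 0.255702
as a percentage: 0.255702 * 100 = 25.57%

Space savings = 1 - 16056/21572 = 25.57%


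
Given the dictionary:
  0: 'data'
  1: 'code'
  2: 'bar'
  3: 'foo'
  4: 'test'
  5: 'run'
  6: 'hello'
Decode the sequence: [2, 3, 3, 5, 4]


Look up each index in the dictionary:
  2 -> 'bar'
  3 -> 'foo'
  3 -> 'foo'
  5 -> 'run'
  4 -> 'test'

Decoded: "bar foo foo run test"


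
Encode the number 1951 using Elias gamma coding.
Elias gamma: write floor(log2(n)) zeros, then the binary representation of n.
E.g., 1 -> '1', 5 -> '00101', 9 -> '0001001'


num_bits = floor(log2(1951)) + 1 = 11
leading_zeros = num_bits - 1 = 10
binary(1951) = 11110011111

Elias gamma(1951) = '0000000000' + '11110011111' = 000000000011110011111 (21 bits)


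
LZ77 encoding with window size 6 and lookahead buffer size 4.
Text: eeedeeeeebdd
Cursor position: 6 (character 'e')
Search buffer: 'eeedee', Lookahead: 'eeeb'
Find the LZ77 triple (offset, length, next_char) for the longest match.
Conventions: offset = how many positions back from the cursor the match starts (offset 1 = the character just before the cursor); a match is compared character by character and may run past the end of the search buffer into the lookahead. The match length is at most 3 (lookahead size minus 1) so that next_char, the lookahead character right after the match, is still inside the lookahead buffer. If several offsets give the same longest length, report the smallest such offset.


Try each offset into the search buffer:
  offset=1 (pos 5, char 'e'): match length 3
  offset=2 (pos 4, char 'e'): match length 3
  offset=3 (pos 3, char 'd'): match length 0
  offset=4 (pos 2, char 'e'): match length 1
  offset=5 (pos 1, char 'e'): match length 2
  offset=6 (pos 0, char 'e'): match length 3
Longest match has length 3, found at offsets 1, 2, 6; take the smallest, offset 1.
next_char = character at position 6 + 3 = 9 -> 'b'

Best match: offset=1, length=3 (matching 'eee' starting at position 5)
LZ77 triple: (1, 3, 'b')


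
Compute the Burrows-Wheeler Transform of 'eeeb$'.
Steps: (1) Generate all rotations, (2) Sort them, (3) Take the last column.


Rotations (sorted):
  0: $eeeb -> last char: b
  1: b$eee -> last char: e
  2: eb$ee -> last char: e
  3: eeb$e -> last char: e
  4: eeeb$ -> last char: $


BWT = beee$


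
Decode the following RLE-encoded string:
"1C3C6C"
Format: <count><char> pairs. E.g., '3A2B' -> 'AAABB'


Expanding each <count><char> pair:
  1C -> 'C'
  3C -> 'CCC'
  6C -> 'CCCCCC'

Decoded = CCCCCCCCCC


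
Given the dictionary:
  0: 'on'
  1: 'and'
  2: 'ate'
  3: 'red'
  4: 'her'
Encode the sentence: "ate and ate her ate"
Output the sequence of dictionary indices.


Look up each word in the dictionary:
  'ate' -> 2
  'and' -> 1
  'ate' -> 2
  'her' -> 4
  'ate' -> 2

Encoded: [2, 1, 2, 4, 2]


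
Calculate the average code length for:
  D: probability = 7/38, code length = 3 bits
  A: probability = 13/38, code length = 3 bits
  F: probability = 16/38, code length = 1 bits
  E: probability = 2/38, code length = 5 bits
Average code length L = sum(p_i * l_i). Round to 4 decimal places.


Weighted contributions p_i * l_i:
  D: (7/38) * 3 = 21/38
  A: (13/38) * 3 = 39/38
  F: (16/38) * 1 = 16/38
  E: (2/38) * 5 = 10/38
Sum = (21 + 39 + 16 + 10)/38 = 86/38

L = 86/38 = 2.2632 bits/symbol


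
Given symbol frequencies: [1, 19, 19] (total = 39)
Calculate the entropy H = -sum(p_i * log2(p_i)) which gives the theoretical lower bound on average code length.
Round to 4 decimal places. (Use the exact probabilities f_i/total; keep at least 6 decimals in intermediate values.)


Per-symbol terms -p_i * log2(p_i) with p_i = f_i/39:
  p = 1/39 = 0.025641: log2(p) = -5.285402, -p*log2(p) = 0.135523
  p = 19/39 = 0.487179: log2(p) = -1.037475, -p*log2(p) = 0.505436
  p = 19/39 = 0.487179: log2(p) = -1.037475, -p*log2(p) = 0.505436
H = 0.135523 + 0.505436 + 0.505436 = 1.146395

H = 1.1464 bits/symbol


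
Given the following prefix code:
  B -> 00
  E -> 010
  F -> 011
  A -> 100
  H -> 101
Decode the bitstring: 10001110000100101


Decoding step by step:
Bits 100 -> A
Bits 011 -> F
Bits 100 -> A
Bits 00 -> B
Bits 100 -> A
Bits 101 -> H


Decoded message: AFABAH


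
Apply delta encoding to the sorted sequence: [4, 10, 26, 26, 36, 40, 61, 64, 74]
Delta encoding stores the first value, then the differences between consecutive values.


First value: 4
Deltas:
  10 - 4 = 6
  26 - 10 = 16
  26 - 26 = 0
  36 - 26 = 10
  40 - 36 = 4
  61 - 40 = 21
  64 - 61 = 3
  74 - 64 = 10


Delta encoded: [4, 6, 16, 0, 10, 4, 21, 3, 10]


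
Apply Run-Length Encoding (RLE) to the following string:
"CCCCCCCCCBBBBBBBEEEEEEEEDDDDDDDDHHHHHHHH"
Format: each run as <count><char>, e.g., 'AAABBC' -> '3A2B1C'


Scanning runs left to right:
  i=0: run of 'C' x 9 -> '9C'
  i=9: run of 'B' x 7 -> '7B'
  i=16: run of 'E' x 8 -> '8E'
  i=24: run of 'D' x 8 -> '8D'
  i=32: run of 'H' x 8 -> '8H'

RLE = 9C7B8E8D8H


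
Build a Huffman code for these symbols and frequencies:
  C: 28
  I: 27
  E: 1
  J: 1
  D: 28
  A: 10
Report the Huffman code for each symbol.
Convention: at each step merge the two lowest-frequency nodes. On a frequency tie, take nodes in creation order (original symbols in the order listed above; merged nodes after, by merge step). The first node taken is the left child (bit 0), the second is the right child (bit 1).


Huffman tree construction:
Step 1: Merge E(1) + J(1) = 2
Step 2: Merge (E+J)(2) + A(10) = 12
Step 3: Merge ((E+J)+A)(12) + I(27) = 39
Step 4: Merge C(28) + D(28) = 56
Step 5: Merge (((E+J)+A)+I)(39) + (C+D)(56) = 95
Read each symbol's code off the tree from the root (left child = 0, right child = 1).

Codes:
  C: 10 (length 2)
  I: 01 (length 2)
  E: 0000 (length 4)
  J: 0001 (length 4)
  D: 11 (length 2)
  A: 001 (length 3)
Average code length: 204/95 = 2.1474 bits/symbol


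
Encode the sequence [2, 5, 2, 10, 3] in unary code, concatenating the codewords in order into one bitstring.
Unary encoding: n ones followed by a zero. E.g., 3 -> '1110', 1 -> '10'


Encode each number as n ones followed by a terminating 0:
  2 -> 110 (3 bits)
  5 -> 111110 (6 bits)
  2 -> 110 (3 bits)
  10 -> 11111111110 (11 bits)
  3 -> 1110 (4 bits)
Total length = 3 + 6 + 3 + 11 + 4 = 27 bits.

Unary([2, 5, 2, 10, 3]) = 110111110110111111111101110 (27 bits)


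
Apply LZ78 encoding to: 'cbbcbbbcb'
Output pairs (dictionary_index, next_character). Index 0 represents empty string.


LZ78 encoding steps:
Dictionary: {0: ''}
Step 1: w='' (idx 0), next='c' -> output (0, 'c'), add 'c' as idx 1
Step 2: w='' (idx 0), next='b' -> output (0, 'b'), add 'b' as idx 2
Step 3: w='b' (idx 2), next='c' -> output (2, 'c'), add 'bc' as idx 3
Step 4: w='b' (idx 2), next='b' -> output (2, 'b'), add 'bb' as idx 4
Step 5: w='bc' (idx 3), next='b' -> output (3, 'b'), add 'bcb' as idx 5


Encoded: [(0, 'c'), (0, 'b'), (2, 'c'), (2, 'b'), (3, 'b')]


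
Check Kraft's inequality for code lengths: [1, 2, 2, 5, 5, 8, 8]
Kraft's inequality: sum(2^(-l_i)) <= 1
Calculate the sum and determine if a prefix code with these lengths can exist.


Sum = 2^(-1) + 2^(-2) + 2^(-2) + 2^(-5) + 2^(-5) + 2^(-8) + 2^(-8)
    = 0.5 + 0.25 + 0.25 + 0.03125 + 0.03125 + 0.00390625 + 0.00390625
    = 274/256 = 1.0703125
Since 1.0703125 > 1, Kraft's inequality is NOT satisfied.
A prefix code with these lengths CANNOT exist.

Kraft sum = 1.0703125. Not satisfied.


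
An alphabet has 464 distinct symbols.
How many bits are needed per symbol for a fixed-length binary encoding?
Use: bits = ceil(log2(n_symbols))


log2(464) = 8.858
Bracket: 2^8 = 256 < 464 <= 2^9 = 512
So ceil(log2(464)) = 9

bits = ceil(log2(464)) = ceil(8.858) = 9 bits


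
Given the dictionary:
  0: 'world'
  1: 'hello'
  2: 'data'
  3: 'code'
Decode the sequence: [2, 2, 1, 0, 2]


Look up each index in the dictionary:
  2 -> 'data'
  2 -> 'data'
  1 -> 'hello'
  0 -> 'world'
  2 -> 'data'

Decoded: "data data hello world data"


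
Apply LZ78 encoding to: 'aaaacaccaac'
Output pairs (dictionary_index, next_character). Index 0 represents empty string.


LZ78 encoding steps:
Dictionary: {0: ''}
Step 1: w='' (idx 0), next='a' -> output (0, 'a'), add 'a' as idx 1
Step 2: w='a' (idx 1), next='a' -> output (1, 'a'), add 'aa' as idx 2
Step 3: w='a' (idx 1), next='c' -> output (1, 'c'), add 'ac' as idx 3
Step 4: w='ac' (idx 3), next='c' -> output (3, 'c'), add 'acc' as idx 4
Step 5: w='aa' (idx 2), next='c' -> output (2, 'c'), add 'aac' as idx 5


Encoded: [(0, 'a'), (1, 'a'), (1, 'c'), (3, 'c'), (2, 'c')]


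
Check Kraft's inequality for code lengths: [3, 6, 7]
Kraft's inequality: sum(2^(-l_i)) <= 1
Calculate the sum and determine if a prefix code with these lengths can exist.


Sum = 2^(-3) + 2^(-6) + 2^(-7)
    = 0.125 + 0.015625 + 0.0078125
    = 19/128 = 0.1484375
Since 0.1484375 <= 1, Kraft's inequality IS satisfied.
A prefix code with these lengths CAN exist.

Kraft sum = 0.1484375. Satisfied.
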